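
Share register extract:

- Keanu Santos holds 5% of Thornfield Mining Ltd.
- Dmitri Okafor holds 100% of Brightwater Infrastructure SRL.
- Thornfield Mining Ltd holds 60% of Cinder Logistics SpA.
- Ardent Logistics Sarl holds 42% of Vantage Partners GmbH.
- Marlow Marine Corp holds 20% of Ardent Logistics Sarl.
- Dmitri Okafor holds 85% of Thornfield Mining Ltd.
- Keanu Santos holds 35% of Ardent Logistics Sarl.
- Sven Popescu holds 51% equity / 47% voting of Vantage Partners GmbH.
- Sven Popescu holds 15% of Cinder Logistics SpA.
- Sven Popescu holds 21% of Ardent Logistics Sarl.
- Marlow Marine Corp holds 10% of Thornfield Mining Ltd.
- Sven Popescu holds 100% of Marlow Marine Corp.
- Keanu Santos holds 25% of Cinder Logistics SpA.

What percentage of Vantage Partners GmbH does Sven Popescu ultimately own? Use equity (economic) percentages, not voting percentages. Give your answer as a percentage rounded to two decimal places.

Sven reaches Vantage along 3 paths.
Direct stake: 51% = 51%.
Via Ardent: 21% × 42% = 8.82%.
Via Marlow → Ardent: 100% × 20% × 42% = 8.4%.
Total: 51% + 8.82% + 8.4% = 68.22%.

68.22%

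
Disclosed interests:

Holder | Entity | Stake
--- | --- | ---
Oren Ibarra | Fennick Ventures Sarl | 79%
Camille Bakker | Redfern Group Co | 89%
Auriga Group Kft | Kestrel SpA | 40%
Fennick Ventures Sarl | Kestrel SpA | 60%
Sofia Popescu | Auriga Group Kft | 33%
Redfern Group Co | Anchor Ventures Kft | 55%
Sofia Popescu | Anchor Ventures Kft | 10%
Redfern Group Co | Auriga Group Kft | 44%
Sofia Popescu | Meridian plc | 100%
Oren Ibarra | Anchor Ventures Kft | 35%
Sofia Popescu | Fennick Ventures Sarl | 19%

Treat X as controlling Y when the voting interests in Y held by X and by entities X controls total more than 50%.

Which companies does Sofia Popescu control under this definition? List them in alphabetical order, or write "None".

Meridian plc

Sofia holds 100% of Meridian, so Sofia controls Meridian.
No other company's threshold is met.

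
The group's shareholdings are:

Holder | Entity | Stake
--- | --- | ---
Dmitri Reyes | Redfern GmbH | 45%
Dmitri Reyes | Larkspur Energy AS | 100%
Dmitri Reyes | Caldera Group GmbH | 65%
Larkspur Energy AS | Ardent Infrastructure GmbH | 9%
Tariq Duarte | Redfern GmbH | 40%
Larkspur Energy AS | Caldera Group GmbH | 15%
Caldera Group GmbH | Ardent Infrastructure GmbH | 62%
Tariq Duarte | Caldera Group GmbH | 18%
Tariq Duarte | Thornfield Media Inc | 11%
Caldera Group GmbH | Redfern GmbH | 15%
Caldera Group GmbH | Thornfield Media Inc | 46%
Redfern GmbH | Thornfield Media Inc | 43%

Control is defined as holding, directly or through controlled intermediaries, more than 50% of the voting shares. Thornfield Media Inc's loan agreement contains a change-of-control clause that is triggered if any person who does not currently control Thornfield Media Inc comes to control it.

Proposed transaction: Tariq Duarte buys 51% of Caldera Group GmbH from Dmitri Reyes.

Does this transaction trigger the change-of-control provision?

The purchase adds only to Tariq's holdings (Dmitri's stake shrinks), so Tariq is the only person who could newly come to control Thornfield.
Tariq's largest direct stake is 40% in Redfern, which does not meet the threshold, so Tariq controls no company.
In Thornfield, Tariq's side holds only 11%, not > 50%.
So before the transaction, Tariq does not control Thornfield.
After the purchase, Tariq's direct stake in Caldera rises to 18% + 51% = 69%, and Dmitri's stake falls to 14%.
Tariq holds 69% of Caldera, so Tariq controls Caldera.
Caldera and Tariq together hold 15% + 40% = 55% of Redfern, so Tariq controls Redfern.
Redfern and Caldera and Tariq together hold 43% + 46% + 11% = 100% of Thornfield, so Tariq controls Thornfield.
Tariq did not control Thornfield before and does after, so the clause is triggered.

Yes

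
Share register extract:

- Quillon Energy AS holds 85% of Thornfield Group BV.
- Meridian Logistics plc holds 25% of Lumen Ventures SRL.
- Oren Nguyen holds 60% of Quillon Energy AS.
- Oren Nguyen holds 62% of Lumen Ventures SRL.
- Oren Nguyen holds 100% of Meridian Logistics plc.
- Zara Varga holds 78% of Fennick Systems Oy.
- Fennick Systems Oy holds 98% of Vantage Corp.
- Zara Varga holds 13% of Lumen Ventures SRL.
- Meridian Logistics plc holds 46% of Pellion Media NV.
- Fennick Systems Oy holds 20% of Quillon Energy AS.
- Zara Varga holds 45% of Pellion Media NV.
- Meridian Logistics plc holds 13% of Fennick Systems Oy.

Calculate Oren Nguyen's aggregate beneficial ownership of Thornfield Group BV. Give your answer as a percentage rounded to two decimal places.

53.21%

Oren reaches Thornfield along 2 paths.
Via Quillon: 60% × 85% = 51%.
Via Meridian → Fennick → Quillon: 100% × 13% × 20% × 85% = 2.21%.
Total: 51% + 2.21% = 53.21%.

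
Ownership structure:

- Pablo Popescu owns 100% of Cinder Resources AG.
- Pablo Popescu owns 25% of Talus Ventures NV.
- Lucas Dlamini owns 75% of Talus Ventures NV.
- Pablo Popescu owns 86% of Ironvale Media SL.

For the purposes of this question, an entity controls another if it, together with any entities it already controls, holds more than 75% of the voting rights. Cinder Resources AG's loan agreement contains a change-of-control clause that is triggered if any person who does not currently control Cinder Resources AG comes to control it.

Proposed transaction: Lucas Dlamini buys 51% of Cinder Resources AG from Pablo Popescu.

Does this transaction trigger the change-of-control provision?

No

The purchase adds only to Lucas's holdings (Pablo's stake shrinks), so Lucas is the only person who could newly come to control Cinder.
Lucas's largest direct stake is 75% in Talus, which does not meet the threshold, so Lucas controls no company.
Neither Lucas nor any entity Lucas controls holds any voting interest in Cinder.
So before the transaction, Lucas does not control Cinder.
After the purchase, Lucas holds 51% of Cinder directly, and Pablo's stake falls to 49%.
After the transaction, Lucas's side holds 51% of Cinder, not > 75%, so Lucas still does not control Cinder.
No new person acquires control, so the clause is not triggered.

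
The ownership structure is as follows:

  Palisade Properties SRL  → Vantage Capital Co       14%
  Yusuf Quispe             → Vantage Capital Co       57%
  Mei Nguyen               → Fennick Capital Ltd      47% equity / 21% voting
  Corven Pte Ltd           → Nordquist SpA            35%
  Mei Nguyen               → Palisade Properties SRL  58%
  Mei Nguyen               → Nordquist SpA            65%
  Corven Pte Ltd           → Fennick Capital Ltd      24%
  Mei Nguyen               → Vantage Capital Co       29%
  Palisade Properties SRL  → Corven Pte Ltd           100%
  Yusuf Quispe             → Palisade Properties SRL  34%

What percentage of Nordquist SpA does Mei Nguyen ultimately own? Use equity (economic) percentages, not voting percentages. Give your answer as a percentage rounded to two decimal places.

Mei reaches Nordquist along 2 paths.
Via Palisade → Corven: 58% × 100% × 35% = 20.3%.
Direct stake: 65% = 65%.
Total: 20.3% + 65% = 85.3%.
Rounded: 85.30%.

85.30%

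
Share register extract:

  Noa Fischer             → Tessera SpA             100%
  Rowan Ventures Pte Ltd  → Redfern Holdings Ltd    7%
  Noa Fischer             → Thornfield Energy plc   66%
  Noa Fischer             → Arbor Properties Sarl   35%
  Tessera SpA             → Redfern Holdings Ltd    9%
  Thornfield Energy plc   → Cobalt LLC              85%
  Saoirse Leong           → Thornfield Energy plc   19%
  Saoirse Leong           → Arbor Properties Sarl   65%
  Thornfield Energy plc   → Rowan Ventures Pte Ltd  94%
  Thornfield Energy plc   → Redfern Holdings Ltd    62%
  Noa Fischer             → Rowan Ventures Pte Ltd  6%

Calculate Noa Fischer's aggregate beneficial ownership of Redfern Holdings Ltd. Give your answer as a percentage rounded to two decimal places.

54.68%

Noa reaches Redfern along 4 paths.
Via Thornfield: 66% × 62% = 40.92%.
Via Tessera: 100% × 9% = 9%.
Via Thornfield → Rowan: 66% × 94% × 7% = 4.3428%.
Via Rowan: 6% × 7% = 0.42%.
Total: 40.92% + 9% + 4.3428% + 0.42% = 54.6828%.
Rounded: 54.68%.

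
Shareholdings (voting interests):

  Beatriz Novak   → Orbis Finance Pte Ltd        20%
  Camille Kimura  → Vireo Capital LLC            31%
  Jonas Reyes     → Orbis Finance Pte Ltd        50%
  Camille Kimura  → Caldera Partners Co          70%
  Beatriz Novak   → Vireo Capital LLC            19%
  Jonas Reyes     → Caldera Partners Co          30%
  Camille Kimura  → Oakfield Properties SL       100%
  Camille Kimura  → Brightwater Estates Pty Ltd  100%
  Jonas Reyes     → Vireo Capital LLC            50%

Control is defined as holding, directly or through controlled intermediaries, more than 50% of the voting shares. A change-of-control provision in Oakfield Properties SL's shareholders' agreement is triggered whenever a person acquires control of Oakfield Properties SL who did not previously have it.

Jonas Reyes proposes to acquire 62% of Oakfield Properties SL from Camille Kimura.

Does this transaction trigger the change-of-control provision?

The purchase adds only to Jonas's holdings (Camille's stake shrinks), so Jonas is the only person who could newly come to control Oakfield.
Jonas's largest direct stake is 50% in Vireo, which does not meet the threshold, so Jonas controls no company.
Neither Jonas nor any entity Jonas controls holds any voting interest in Oakfield.
So before the transaction, Jonas does not control Oakfield.
After the purchase, Jonas holds 62% of Oakfield directly, and Camille's stake falls to 38%.
Jonas holds 62% of Oakfield, so Jonas controls Oakfield.
Jonas did not control Oakfield before and does after, so the clause is triggered.

Yes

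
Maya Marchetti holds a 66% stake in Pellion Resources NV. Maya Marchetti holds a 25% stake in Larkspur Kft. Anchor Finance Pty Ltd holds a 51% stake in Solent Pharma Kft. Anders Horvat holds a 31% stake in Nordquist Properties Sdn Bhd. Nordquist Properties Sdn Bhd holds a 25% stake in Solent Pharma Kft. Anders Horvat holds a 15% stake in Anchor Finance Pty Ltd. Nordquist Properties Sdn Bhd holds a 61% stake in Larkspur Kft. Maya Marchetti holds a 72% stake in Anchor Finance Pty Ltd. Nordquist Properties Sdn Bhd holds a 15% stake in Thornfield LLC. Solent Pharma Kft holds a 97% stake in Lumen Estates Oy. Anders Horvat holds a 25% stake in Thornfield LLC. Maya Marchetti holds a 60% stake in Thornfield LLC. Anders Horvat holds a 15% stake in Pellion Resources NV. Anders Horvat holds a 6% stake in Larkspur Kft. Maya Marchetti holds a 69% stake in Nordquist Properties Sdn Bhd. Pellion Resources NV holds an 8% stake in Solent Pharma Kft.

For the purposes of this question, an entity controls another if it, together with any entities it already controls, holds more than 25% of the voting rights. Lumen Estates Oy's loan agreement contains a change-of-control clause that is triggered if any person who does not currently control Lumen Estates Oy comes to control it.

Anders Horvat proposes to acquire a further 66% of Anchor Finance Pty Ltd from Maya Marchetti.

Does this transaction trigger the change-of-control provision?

Yes

The purchase adds only to Anders's holdings (Maya's stake shrinks), so Anders is the only person who could newly come to control Lumen.
Anders holds 31% of Nordquist, so Anders controls Nordquist.
Nordquist and Anders together hold 61% + 6% = 67% of Larkspur, so Anders controls Larkspur.
Anders and Nordquist together hold 25% + 15% = 40% of Thornfield, so Anders controls Thornfield.
Neither Anders nor any entity Anders controls holds any voting interest in Lumen.
So before the transaction, Anders does not control Lumen.
After the purchase, Anders's direct stake in Anchor rises to 15% + 66% = 81%, and Maya's stake falls to 6%.
Anders holds 81% of Anchor, so Anders controls Anchor.
Anchor and Nordquist together hold 51% + 25% = 76% of Solent, so Anders controls Solent.
Solent holds 97% of Lumen, so Anders controls Lumen.
Anders did not control Lumen before and does after, so the clause is triggered.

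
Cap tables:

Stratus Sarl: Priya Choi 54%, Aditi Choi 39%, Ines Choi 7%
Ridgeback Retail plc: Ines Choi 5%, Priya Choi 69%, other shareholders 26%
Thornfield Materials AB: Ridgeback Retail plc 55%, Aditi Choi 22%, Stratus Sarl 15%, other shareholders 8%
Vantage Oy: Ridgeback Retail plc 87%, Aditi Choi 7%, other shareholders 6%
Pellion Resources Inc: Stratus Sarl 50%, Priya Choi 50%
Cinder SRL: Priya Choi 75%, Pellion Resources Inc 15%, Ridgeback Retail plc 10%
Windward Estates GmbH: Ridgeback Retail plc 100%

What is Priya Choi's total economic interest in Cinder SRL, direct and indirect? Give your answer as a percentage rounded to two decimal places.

Priya reaches Cinder along 4 paths.
Direct stake: 75% = 75%.
Via Stratus → Pellion: 54% × 50% × 15% = 4.05%.
Via Pellion: 50% × 15% = 7.5%.
Via Ridgeback: 69% × 10% = 6.9%.
Total: 75% + 4.05% + 7.5% + 6.9% = 93.45%.

93.45%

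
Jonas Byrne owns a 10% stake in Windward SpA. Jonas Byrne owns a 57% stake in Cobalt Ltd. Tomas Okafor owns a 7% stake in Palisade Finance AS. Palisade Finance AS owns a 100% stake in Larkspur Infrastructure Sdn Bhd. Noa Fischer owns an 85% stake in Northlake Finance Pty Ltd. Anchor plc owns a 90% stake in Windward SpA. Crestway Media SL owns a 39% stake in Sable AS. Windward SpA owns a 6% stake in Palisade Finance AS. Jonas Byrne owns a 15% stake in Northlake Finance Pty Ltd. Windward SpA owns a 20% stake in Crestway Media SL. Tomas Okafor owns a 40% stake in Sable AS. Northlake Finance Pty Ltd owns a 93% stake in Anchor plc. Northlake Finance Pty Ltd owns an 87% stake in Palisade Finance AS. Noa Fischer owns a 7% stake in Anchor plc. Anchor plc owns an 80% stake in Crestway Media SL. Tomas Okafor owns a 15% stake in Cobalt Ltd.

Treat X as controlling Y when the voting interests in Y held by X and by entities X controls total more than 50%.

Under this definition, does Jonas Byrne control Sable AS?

No

Jonas holds 57% of Cobalt, so Jonas controls Cobalt.
Neither Jonas nor any entity Jonas controls holds any voting interest in Sable.
So Jonas does not control Sable.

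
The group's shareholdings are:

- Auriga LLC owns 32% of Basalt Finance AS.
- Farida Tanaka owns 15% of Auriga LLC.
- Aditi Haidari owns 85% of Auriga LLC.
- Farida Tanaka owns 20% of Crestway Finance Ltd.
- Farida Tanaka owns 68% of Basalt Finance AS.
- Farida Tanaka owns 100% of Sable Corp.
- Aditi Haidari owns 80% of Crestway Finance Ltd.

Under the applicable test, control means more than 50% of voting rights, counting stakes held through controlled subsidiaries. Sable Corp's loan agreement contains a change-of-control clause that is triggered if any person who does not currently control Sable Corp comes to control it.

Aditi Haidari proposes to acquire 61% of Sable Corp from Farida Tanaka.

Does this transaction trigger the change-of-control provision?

The purchase adds only to Aditi's holdings (Farida's stake shrinks), so Aditi is the only person who could newly come to control Sable.
Aditi holds 85% of Auriga, so Aditi controls Auriga.
Aditi holds 80% of Crestway, so Aditi controls Crestway.
Neither Aditi nor any entity Aditi controls holds any voting interest in Sable.
So before the transaction, Aditi does not control Sable.
After the purchase, Aditi holds 61% of Sable directly, and Farida's stake falls to 39%.
Aditi holds 61% of Sable, so Aditi controls Sable.
Aditi did not control Sable before and does after, so the clause is triggered.

Yes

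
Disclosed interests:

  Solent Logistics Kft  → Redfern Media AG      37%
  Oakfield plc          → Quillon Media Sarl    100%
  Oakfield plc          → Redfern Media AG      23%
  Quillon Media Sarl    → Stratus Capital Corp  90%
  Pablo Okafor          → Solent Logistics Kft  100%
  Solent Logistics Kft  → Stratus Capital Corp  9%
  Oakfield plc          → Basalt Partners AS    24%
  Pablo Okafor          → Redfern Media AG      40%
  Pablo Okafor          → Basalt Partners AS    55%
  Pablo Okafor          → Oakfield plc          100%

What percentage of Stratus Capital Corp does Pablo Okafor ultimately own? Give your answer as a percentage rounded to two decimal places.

99.00%

Pablo reaches Stratus along 2 paths.
Via Oakfield → Quillon: 100% × 100% × 90% = 90%.
Via Solent: 100% × 9% = 9%.
Total: 90% + 9% = 99%.
Rounded: 99.00%.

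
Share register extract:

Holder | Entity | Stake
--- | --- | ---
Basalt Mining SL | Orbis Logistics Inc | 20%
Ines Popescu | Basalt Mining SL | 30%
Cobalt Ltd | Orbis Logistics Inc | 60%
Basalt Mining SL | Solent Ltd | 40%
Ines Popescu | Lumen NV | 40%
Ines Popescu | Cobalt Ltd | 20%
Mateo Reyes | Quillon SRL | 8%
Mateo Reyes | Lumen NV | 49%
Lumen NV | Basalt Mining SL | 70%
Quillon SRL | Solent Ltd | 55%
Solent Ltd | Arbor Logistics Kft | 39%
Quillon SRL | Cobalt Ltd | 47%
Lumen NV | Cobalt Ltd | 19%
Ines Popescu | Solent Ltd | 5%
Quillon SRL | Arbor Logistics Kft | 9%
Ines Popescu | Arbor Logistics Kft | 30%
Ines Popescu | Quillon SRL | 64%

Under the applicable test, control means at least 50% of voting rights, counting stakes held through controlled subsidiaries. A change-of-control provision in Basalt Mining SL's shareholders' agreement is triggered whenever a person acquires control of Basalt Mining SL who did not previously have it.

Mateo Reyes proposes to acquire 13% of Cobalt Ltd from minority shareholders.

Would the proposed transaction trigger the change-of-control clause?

The purchase changes only Mateo's holdings, so Mateo is the only person who could newly come to control Basalt.
Mateo's largest direct stake is 49% in Lumen, which does not meet the threshold, so Mateo controls no company.
Neither Mateo nor any entity Mateo controls holds any voting interest in Basalt.
So before the transaction, Mateo does not control Basalt.
After the purchase, Mateo holds 13% of Cobalt directly.
Mateo's side now holds 13% of Cobalt, not ≥ 50%, so Mateo still does not control Cobalt.
After the transaction, neither Mateo nor any entity Mateo controls holds a voting interest in Basalt, so Mateo still does not control it.
No new person acquires control, so the clause is not triggered.

No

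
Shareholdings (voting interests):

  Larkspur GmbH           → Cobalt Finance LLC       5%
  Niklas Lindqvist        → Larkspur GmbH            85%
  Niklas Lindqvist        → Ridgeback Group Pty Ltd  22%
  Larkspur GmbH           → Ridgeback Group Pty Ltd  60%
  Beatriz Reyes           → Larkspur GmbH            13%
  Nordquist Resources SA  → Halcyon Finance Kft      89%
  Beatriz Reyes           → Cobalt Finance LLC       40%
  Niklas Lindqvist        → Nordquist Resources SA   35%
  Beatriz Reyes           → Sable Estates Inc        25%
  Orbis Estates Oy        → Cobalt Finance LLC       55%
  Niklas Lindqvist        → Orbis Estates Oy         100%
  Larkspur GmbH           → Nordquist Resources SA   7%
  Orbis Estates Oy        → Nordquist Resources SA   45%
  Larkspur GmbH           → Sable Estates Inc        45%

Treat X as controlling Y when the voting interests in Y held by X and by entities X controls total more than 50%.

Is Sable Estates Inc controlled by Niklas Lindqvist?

Niklas holds 100% of Orbis, so Niklas controls Orbis.
Niklas holds 85% of Larkspur, so Niklas controls Larkspur.
Niklas and Orbis and Larkspur together hold 35% + 45% + 7% = 87% of Nordquist, so Niklas controls Nordquist.
Larkspur and Orbis together hold 5% + 55% = 60% of Cobalt, so Niklas controls Cobalt.
Larkspur and Niklas together hold 60% + 22% = 82% of Ridgeback, so Niklas controls Ridgeback.
Nordquist holds 89% of Halcyon, so Niklas controls Halcyon.
In Sable, Niklas's side holds only 45%, not > 50%.
So Niklas does not control Sable.

No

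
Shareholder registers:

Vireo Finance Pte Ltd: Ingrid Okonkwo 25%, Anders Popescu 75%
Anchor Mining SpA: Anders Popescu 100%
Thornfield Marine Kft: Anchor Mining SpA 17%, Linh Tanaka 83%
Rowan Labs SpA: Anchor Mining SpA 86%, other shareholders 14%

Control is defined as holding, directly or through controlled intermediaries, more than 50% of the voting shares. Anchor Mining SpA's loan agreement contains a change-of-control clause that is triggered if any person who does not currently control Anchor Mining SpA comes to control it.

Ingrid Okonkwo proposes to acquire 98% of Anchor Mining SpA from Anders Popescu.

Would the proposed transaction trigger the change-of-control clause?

The purchase adds only to Ingrid's holdings (Anders's stake shrinks), so Ingrid is the only person who could newly come to control Anchor.
Ingrid's largest direct stake is 25% in Vireo, which does not meet the threshold, so Ingrid controls no company.
Neither Ingrid nor any entity Ingrid controls holds any voting interest in Anchor.
So before the transaction, Ingrid does not control Anchor.
After the purchase, Ingrid holds 98% of Anchor directly, and Anders's stake falls to 2%.
Ingrid holds 98% of Anchor, so Ingrid controls Anchor.
Ingrid did not control Anchor before and does after, so the clause is triggered.

Yes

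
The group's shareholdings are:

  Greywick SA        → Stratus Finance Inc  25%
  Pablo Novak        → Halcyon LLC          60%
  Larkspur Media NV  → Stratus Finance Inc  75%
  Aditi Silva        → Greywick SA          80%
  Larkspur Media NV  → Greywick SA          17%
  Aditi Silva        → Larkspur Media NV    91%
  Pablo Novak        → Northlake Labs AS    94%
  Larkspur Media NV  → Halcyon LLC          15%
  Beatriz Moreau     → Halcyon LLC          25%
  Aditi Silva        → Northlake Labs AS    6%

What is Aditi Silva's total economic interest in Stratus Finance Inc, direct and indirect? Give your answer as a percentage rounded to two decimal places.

92.12%

Aditi reaches Stratus along 3 paths.
Via Larkspur → Greywick: 91% × 17% × 25% = 3.8675%.
Via Greywick: 80% × 25% = 20%.
Via Larkspur: 91% × 75% = 68.25%.
Total: 3.8675% + 20% + 68.25% = 92.1175%.
Rounded: 92.12%.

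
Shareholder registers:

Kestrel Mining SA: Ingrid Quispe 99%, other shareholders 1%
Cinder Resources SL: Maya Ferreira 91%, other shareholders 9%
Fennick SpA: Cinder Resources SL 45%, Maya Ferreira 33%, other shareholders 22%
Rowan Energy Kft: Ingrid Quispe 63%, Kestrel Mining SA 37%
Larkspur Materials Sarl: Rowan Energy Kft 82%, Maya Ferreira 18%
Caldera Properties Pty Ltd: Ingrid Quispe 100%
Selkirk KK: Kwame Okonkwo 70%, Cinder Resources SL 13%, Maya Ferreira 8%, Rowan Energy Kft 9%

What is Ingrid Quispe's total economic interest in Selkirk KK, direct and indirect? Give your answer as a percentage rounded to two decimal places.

8.97%

Ingrid reaches Selkirk along 2 paths.
Via Rowan: 63% × 9% = 5.67%.
Via Kestrel → Rowan: 99% × 37% × 9% = 3.2967%.
Total: 5.67% + 3.2967% = 8.9667%.
Rounded: 8.97%.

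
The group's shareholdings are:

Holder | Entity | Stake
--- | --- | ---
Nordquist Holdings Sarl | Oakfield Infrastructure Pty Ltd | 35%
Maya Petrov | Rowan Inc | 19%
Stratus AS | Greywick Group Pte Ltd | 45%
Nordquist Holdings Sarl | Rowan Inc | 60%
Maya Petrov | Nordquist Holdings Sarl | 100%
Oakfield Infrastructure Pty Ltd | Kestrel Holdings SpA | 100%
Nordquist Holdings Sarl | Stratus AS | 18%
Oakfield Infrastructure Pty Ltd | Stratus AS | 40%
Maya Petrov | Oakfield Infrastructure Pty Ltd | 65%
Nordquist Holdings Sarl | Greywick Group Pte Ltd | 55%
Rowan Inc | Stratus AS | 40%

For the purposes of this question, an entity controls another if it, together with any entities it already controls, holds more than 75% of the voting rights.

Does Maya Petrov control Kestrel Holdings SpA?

Yes

Maya holds 100% of Nordquist, so Maya controls Nordquist.
Nordquist and Maya together hold 35% + 65% = 100% of Oakfield, so Maya controls Oakfield.
Oakfield holds 100% of Kestrel, so Maya controls Kestrel.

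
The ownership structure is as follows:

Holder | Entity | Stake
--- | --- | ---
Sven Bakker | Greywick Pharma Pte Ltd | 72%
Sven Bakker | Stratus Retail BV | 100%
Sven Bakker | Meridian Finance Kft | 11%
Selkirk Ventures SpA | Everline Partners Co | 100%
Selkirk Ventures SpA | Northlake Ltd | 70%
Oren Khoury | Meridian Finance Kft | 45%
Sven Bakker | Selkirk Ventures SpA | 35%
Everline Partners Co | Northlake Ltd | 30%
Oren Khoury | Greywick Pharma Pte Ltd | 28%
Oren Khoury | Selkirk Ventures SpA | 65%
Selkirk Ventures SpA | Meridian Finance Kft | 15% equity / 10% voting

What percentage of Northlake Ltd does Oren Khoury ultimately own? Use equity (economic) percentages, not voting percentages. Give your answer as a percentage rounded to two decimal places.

65.00%

Oren reaches Northlake along 2 paths.
Via Selkirk → Everline: 65% × 100% × 30% = 19.5%.
Via Selkirk: 65% × 70% = 45.5%.
Total: 19.5% + 45.5% = 65%.
Rounded: 65.00%.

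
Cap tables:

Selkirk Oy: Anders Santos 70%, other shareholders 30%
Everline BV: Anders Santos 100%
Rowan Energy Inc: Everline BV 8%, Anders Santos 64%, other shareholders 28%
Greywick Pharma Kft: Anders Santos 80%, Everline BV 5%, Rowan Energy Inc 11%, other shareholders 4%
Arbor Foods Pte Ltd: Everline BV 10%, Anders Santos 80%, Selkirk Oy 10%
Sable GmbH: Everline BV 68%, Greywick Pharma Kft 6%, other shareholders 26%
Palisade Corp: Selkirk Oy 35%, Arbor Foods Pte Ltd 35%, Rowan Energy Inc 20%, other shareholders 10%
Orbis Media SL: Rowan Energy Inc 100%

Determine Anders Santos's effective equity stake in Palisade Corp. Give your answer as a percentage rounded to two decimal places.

72.85%

Anders reaches Palisade along 6 paths.
Via Selkirk: 70% × 35% = 24.5%.
Via Everline → Arbor: 100% × 10% × 35% = 3.5%.
Via Arbor: 80% × 35% = 28%.
Via Selkirk → Arbor: 70% × 10% × 35% = 2.45%.
Via Everline → Rowan: 100% × 8% × 20% = 1.6%.
Via Rowan: 64% × 20% = 12.8%.
Total: 24.5% + 3.5% + 28% + 2.45% + 1.6% + 12.8% = 72.85%.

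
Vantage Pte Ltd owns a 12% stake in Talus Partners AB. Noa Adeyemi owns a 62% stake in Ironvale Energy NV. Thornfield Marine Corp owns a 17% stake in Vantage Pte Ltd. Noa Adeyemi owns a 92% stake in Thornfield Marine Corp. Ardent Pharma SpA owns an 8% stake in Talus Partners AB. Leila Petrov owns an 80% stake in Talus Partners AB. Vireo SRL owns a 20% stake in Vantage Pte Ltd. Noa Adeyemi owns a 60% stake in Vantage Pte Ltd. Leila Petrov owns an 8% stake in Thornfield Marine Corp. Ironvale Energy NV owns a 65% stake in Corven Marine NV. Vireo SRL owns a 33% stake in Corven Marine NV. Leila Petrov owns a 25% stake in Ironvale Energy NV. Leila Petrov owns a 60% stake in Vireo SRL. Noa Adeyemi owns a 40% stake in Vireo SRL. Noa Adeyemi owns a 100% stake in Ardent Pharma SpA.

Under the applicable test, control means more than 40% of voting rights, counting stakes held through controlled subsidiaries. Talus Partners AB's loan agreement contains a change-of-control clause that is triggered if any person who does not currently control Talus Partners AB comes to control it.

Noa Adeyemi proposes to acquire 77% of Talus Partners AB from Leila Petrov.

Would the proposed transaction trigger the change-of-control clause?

Yes

The purchase adds only to Noa's holdings (Leila's stake shrinks), so Noa is the only person who could newly come to control Talus.
Noa holds 62% of Ironvale, so Noa controls Ironvale.
Noa holds 92% of Thornfield, so Noa controls Thornfield.
Noa holds 100% of Ardent, so Noa controls Ardent.
Thornfield and Noa together hold 17% + 60% = 77% of Vantage, so Noa controls Vantage.
Ironvale holds 65% of Corven, so Noa controls Corven.
In Talus, Noa's side holds only 8% + 12% = 20%, not > 40%.
So before the transaction, Noa does not control Talus.
After the purchase, Noa holds 77% of Talus directly, and Leila's stake falls to 3%.
Ardent and Vantage and Noa together hold 8% + 12% + 77% = 97% of Talus, so Noa controls Talus.
Noa did not control Talus before and does after, so the clause is triggered.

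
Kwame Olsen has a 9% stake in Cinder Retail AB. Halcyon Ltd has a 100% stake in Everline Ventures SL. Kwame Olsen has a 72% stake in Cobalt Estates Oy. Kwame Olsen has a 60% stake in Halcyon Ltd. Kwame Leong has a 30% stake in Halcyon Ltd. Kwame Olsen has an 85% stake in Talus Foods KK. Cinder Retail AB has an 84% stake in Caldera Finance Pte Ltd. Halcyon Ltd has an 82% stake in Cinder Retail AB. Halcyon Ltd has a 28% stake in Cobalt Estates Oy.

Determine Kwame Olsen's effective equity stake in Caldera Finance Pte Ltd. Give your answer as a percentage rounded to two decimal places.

Kwame Olsen reaches Caldera along 2 paths.
Via Halcyon → Cinder: 60% × 82% × 84% = 41.328%.
Via Cinder: 9% × 84% = 7.56%.
Total: 41.328% + 7.56% = 48.888%.
Rounded: 48.89%.

48.89%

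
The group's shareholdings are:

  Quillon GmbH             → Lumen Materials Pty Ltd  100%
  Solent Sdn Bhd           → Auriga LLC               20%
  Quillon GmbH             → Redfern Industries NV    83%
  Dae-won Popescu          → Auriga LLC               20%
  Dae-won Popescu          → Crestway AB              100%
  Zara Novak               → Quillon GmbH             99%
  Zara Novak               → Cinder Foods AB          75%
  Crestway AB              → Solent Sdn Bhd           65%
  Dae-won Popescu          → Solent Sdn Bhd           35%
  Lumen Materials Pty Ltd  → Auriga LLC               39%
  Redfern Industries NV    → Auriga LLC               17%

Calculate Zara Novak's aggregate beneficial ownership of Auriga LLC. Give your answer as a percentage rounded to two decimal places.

52.58%

Zara reaches Auriga along 2 paths.
Via Quillon → Lumen: 99% × 100% × 39% = 38.61%.
Via Quillon → Redfern: 99% × 83% × 17% = 13.9689%.
Total: 38.61% + 13.9689% = 52.5789%.
Rounded: 52.58%.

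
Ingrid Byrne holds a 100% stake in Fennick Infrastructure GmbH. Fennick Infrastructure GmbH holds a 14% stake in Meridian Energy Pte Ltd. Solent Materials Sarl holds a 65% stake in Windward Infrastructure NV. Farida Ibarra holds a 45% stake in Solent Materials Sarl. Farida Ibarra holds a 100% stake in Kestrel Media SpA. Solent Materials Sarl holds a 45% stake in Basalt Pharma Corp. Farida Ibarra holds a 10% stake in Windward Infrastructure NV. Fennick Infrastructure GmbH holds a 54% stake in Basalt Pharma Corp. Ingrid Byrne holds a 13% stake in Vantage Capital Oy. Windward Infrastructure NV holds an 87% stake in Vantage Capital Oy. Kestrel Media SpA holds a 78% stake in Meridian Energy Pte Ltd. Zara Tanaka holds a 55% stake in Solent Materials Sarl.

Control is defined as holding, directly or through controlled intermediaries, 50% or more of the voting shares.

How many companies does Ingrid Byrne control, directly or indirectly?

Ingrid holds 100% of Fennick, so Ingrid controls Fennick.
Fennick holds 54% of Basalt, so Ingrid controls Basalt.
No other company's threshold is met.
Ingrid controls 2 companies.

2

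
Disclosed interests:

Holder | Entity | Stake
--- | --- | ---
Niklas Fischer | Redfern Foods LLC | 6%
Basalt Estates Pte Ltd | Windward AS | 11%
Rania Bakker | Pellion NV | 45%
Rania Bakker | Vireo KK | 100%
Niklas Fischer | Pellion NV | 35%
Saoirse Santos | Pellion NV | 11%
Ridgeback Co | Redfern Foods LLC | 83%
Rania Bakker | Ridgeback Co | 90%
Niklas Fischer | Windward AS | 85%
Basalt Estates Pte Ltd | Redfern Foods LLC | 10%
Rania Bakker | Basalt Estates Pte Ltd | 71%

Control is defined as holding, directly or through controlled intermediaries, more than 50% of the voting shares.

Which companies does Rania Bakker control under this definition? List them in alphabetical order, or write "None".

Rania holds 71% of Basalt, so Rania controls Basalt.
Rania holds 90% of Ridgeback, so Rania controls Ridgeback.
Ridgeback and Basalt together hold 83% + 10% = 93% of Redfern, so Rania controls Redfern.
Rania holds 100% of Vireo, so Rania controls Vireo.
No other company's threshold is met.

Basalt Estates Pte Ltd, Redfern Foods LLC, Ridgeback Co, Vireo KK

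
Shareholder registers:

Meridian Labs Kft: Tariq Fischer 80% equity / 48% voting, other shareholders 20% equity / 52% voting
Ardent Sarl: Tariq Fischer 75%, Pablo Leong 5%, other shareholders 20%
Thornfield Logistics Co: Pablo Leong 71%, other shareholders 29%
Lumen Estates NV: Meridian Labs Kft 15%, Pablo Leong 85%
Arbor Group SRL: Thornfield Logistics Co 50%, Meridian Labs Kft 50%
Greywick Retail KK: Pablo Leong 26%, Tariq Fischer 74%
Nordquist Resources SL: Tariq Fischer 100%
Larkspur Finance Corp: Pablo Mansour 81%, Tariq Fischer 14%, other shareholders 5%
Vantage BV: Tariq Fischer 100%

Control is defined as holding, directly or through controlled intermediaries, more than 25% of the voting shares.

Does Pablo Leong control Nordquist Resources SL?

Pablo Leong holds 71% of Thornfield, so Pablo Leong controls Thornfield.
Pablo Leong holds 85% of Lumen, so Pablo Leong controls Lumen.
Thornfield holds 50% of Arbor, so Pablo Leong controls Arbor.
Pablo Leong holds 26% of Greywick, so Pablo Leong controls Greywick.
Neither Pablo Leong nor any entity Pablo Leong controls holds any voting interest in Nordquist.
So Pablo Leong does not control Nordquist.

No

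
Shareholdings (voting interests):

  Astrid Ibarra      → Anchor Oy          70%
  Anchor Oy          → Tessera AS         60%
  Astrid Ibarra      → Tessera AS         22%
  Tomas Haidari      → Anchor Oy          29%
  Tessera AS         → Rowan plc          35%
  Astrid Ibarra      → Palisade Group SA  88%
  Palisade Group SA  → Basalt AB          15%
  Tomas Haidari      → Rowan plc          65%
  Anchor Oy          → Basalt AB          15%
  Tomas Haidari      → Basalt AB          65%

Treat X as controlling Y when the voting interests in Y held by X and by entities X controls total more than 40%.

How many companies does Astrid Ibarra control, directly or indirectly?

Astrid holds 70% of Anchor, so Astrid controls Anchor.
Astrid holds 88% of Palisade, so Astrid controls Palisade.
Astrid and Anchor together hold 22% + 60% = 82% of Tessera, so Astrid controls Tessera.
No other company's threshold is met.
Astrid controls 3 companies.

3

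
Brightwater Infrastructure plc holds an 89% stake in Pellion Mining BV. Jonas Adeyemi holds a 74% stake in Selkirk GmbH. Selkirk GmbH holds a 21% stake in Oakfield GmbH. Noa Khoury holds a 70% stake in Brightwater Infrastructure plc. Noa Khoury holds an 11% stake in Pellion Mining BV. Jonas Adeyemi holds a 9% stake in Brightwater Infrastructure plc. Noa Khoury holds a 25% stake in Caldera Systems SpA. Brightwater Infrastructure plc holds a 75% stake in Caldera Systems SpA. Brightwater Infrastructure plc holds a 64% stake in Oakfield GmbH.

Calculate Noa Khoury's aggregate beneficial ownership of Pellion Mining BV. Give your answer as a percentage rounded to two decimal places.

73.30%

Noa reaches Pellion along 2 paths.
Direct stake: 11% = 11%.
Via Brightwater: 70% × 89% = 62.3%.
Total: 11% + 62.3% = 73.3%.
Rounded: 73.30%.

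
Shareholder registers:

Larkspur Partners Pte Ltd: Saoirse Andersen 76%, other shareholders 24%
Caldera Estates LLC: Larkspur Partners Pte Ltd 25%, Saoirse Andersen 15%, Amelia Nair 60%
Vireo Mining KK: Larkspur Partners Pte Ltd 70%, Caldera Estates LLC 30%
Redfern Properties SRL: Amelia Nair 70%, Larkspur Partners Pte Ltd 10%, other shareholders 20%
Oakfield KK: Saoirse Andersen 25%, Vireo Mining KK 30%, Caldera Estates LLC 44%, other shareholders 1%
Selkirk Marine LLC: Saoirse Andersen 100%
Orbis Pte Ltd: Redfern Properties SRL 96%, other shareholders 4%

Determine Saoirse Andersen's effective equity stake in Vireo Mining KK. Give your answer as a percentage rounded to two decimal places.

Saoirse reaches Vireo along 3 paths.
Via Larkspur: 76% × 70% = 53.2%.
Via Larkspur → Caldera: 76% × 25% × 30% = 5.7%.
Via Caldera: 15% × 30% = 4.5%.
Total: 53.2% + 5.7% + 4.5% = 63.4%.
Rounded: 63.40%.

63.40%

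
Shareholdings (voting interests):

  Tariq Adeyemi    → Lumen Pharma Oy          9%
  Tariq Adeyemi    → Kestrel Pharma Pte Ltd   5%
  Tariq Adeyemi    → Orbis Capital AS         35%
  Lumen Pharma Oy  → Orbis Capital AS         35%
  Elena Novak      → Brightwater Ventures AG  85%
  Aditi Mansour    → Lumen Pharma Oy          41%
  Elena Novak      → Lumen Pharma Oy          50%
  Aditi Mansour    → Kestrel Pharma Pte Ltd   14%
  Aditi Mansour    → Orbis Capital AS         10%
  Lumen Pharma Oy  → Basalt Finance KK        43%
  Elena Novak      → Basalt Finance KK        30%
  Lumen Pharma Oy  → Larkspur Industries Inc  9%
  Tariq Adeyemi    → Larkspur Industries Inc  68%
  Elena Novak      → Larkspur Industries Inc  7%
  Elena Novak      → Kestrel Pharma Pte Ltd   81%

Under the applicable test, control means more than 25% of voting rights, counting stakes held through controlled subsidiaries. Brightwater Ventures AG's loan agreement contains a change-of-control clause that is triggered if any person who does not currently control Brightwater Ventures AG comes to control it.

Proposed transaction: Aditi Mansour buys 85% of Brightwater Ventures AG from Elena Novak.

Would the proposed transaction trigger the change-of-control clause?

Yes

The purchase adds only to Aditi's holdings (Elena's stake shrinks), so Aditi is the only person who could newly come to control Brightwater.
Aditi holds 41% of Lumen, so Aditi controls Lumen.
Lumen holds 43% of Basalt, so Aditi controls Basalt.
Lumen and Aditi together hold 35% + 10% = 45% of Orbis, so Aditi controls Orbis.
Neither Aditi nor any entity Aditi controls holds any voting interest in Brightwater.
So before the transaction, Aditi does not control Brightwater.
After the purchase, Aditi holds 85% of Brightwater directly, and Elena's stake falls to 0%.
Aditi holds 85% of Brightwater, so Aditi controls Brightwater.
Aditi did not control Brightwater before and does after, so the clause is triggered.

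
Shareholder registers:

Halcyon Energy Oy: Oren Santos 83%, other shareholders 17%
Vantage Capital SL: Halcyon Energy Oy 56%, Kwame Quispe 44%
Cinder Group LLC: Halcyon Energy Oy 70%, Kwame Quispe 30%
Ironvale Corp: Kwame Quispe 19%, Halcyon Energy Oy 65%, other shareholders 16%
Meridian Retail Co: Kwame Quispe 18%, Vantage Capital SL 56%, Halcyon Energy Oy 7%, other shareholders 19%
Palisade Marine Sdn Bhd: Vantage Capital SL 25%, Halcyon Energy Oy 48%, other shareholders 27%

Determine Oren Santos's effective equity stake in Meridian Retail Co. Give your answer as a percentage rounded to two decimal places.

31.84%

Oren reaches Meridian along 2 paths.
Via Halcyon → Vantage: 83% × 56% × 56% = 26.0288%.
Via Halcyon: 83% × 7% = 5.81%.
Total: 26.0288% + 5.81% = 31.8388%.
Rounded: 31.84%.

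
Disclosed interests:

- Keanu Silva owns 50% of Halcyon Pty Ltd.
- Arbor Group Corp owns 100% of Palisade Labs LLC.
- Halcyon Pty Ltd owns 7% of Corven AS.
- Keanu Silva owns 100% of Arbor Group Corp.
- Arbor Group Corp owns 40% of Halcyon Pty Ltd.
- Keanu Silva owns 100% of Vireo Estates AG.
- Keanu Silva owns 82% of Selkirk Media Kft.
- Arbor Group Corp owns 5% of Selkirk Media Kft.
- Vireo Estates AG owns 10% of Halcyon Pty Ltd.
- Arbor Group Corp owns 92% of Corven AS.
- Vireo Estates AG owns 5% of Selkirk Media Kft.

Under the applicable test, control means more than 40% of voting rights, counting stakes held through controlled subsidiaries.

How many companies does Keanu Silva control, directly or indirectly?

Keanu holds 100% of Arbor, so Keanu controls Arbor.
Keanu holds 100% of Vireo, so Keanu controls Vireo.
Arbor and Keanu and Vireo together hold 40% + 50% + 10% = 100% of Halcyon, so Keanu controls Halcyon.
Arbor holds 100% of Palisade, so Keanu controls Palisade.
Arbor and Halcyon together hold 92% + 7% = 99% of Corven, so Keanu controls Corven.
Keanu and Arbor and Vireo together hold 82% + 5% + 5% = 92% of Selkirk, so Keanu controls Selkirk.
Keanu controls 6 companies.

6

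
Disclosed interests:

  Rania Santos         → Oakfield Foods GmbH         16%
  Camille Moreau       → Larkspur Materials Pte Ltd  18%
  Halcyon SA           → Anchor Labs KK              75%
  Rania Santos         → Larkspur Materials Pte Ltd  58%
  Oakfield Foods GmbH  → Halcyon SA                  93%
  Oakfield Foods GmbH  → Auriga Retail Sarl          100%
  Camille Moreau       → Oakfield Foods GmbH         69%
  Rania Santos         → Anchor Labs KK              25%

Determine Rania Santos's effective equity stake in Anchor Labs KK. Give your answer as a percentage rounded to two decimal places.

Rania reaches Anchor along 2 paths.
Via Oakfield → Halcyon: 16% × 93% × 75% = 11.16%.
Direct stake: 25% = 25%.
Total: 11.16% + 25% = 36.16%.

36.16%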